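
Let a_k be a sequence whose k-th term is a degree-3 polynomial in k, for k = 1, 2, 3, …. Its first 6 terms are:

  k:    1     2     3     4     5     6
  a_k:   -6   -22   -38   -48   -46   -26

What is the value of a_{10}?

354

1st diffs: -16, -16, -10, 2, 20.
2nd diffs: 0, 6, 12, 18.
3rd diffs: 6, 6, 6 (constant).
Newton forward-difference form: a_k = -6 + (-16)·C(k-1,1) + 6·C(k-1,3).
At k = 10: k-1 = 9, so a_{10} = -6 - 144 + 504 = 354.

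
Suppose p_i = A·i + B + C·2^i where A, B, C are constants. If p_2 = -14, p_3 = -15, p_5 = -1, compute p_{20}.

At i = 2, 3, 5: 2A + B + 4C = -14; 3A + B + 8C = -15; 5A + B + 32C = -1.
Subtracting the first from the second: A + 4C = -1.
Subtracting the second from the third: 2A + 24C = 14.
Solving: C = 1, A = -5, then B = -8.
Hence p_{20} = -5·20 + (-8) + 1·1048576 = 1048468.

1048468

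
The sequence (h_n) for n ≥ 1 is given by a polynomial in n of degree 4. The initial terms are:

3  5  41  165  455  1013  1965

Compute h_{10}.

8805

1st diffs: 2, 36, 124, 290, 558, 952.
2nd diffs: 34, 88, 166, 268, 394.
3rd diffs: 54, 78, 102, 126.
4th diffs: 24, 24, 24 (constant).
Newton forward-difference form: h_n = 3 + 2·C(n-1,1) + 34·C(n-1,2) + 54·C(n-1,3) + 24·C(n-1,4).
At n = 10: n-1 = 9, so h_{10} = 3 + 18 + 1224 + 4536 + 3024 = 8805.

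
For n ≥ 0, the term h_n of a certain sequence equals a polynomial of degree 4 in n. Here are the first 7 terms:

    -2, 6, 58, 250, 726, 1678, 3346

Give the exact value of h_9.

15766

1st diffs: 8, 52, 192, 476, 952, 1668.
2nd diffs: 44, 140, 284, 476, 716.
3rd diffs: 96, 144, 192, 240.
4th diffs: 48, 48, 48 (constant).
So h_n = 2n^4 + 4n^3 - 4n^2 + 6n - 2.
Evaluating at n = 9 gives h_9 = 15766.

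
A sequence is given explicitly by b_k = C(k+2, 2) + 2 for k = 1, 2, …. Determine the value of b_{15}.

C(17, 2) = 136, so b_{15} = 138.

138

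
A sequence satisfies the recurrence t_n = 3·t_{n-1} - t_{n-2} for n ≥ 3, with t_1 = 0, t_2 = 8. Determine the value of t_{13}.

370944

t_3 = 24;  t_4 = 64;  t_5 = 168;  …;  t_{10} = 20672;  t_{11} = 54120;  t_{12} = 141688;  t_{13} = 370944.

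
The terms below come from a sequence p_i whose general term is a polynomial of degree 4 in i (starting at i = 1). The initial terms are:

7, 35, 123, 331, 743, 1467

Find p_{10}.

1st diffs: 28, 88, 208, 412, 724.
2nd diffs: 60, 120, 204, 312.
3rd diffs: 60, 84, 108.
4th diffs: 24, 24 (constant).
Newton forward-difference form: p_i = 7 + 28·C(i-1,1) + 60·C(i-1,2) + 60·C(i-1,3) + 24·C(i-1,4).
At i = 10: i-1 = 9, so p_{10} = 7 + 252 + 2160 + 5040 + 3024 = 10483.

10483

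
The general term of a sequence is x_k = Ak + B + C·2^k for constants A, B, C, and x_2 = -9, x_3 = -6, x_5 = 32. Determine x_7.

214

Write the equations: 2A + B + 4C = -9; 3A + B + 8C = -6; 5A + B + 32C = 32.
Subtracting the first from the second: A + 4C = 3.
Subtracting the second from the third: 2A + 24C = 38.
Solving: C = 2, A = -5, then B = -7.
Hence x_7 = -5·7 + (-7) + 2·128 = 214.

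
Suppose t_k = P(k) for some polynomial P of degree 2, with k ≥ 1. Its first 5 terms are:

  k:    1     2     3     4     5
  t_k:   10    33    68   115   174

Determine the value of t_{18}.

2033

1st diffs: 23, 35, 47, 59.
2nd diffs: 12, 12, 12 (constant).
Newton forward-difference form: t_k = 10 + 23·C(k-1,1) + 12·C(k-1,2).
At k = 18: k-1 = 17, so t_{18} = 10 + 391 + 1632 = 2033.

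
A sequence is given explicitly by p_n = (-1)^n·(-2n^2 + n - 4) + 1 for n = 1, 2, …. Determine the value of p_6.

(-1)^6 = 1; -2n^2 + n - 4 at n=6 is -70; so p_6 = -69.

-69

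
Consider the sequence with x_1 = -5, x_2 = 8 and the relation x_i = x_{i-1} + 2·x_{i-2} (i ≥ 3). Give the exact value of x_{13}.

Compute successive terms:
x_3 = -2;  x_4 = 14;  x_5 = 10;  …;  x_{10} = 518;  x_{11} = 1018;  x_{12} = 2054;  x_{13} = 4090.
(Characteristic roots are 2 and -1.)

4090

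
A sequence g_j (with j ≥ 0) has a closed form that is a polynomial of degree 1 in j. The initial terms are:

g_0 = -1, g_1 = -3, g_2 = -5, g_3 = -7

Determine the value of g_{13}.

1st diffs: -2, -2, -2 (constant).
So g_j = -2j - 1.
Evaluating at j = 13 gives g_{13} = -27.

-27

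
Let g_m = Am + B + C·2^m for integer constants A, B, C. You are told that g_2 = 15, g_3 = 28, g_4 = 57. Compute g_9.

Plug in m = 2, 3, 4: 2A + B + 4C = 15; 3A + B + 8C = 28; 4A + B + 16C = 57.
Subtracting the first from the second: A + 4C = 13.
Subtracting the second from the third: A + 8C = 29.
Solving: C = 4, A = -3, then B = 5.
Therefore g_9 = -27 + 5 + 4·512 = 2026.

2026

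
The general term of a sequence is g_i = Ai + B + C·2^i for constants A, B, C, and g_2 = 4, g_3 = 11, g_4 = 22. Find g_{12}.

At i = 2, 3, 4: 2A + B + 4C = 4; 3A + B + 8C = 11; 4A + B + 16C = 22.
Subtracting the first from the second: A + 4C = 7.
Subtracting the second from the third: A + 8C = 11.
Solving: C = 1, A = 3, then B = -6.
Hence g_{12} = 3·12 + (-6) + 1·4096 = 4126.

4126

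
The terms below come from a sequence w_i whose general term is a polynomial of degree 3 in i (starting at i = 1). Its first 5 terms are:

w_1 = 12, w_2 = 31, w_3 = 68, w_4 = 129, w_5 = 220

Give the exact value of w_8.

1st diffs: 19, 37, 61, 91.
2nd diffs: 18, 24, 30.
3rd diffs: 6, 6 (constant).
So w_i = i^3 + 3i^2 + 3i + 5.
Evaluating at i = 8 gives w_8 = 733.

733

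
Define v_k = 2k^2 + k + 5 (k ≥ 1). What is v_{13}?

356

v_{13} = 2·13^2 + 1·13 + 5 = 356.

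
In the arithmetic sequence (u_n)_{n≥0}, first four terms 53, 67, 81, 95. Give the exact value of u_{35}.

Common difference d = 14.
u_n = 53 + (n - 0)·14.
u_{35} = 53 + 35·14 = 543.

543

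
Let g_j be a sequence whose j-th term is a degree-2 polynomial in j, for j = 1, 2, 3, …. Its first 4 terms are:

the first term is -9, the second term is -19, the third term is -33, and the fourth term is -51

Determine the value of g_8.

-163

1st diffs: -10, -14, -18.
2nd diffs: -4, -4 (constant).
So g_j = -2j^2 - 4j - 3.
Evaluating at j = 8 gives g_8 = -163.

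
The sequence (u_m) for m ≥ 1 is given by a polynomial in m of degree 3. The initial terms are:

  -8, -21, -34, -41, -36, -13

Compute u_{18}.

3851

1st diffs: -13, -13, -7, 5, 23.
2nd diffs: 0, 6, 12, 18.
3rd diffs: 6, 6, 6 (constant).
Newton forward-difference form: u_m = -8 + (-13)·C(m-1,1) + 6·C(m-1,3).
At m = 18: m-1 = 17, so u_{18} = -8 - 221 + 4080 = 3851.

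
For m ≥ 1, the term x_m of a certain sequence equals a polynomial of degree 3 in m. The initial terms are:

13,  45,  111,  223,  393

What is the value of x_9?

1893

1st diffs: 32, 66, 112, 170.
2nd diffs: 34, 46, 58.
3rd diffs: 12, 12 (constant).
Newton forward-difference form: x_m = 13 + 32·C(m-1,1) + 34·C(m-1,2) + 12·C(m-1,3).
At m = 9: m-1 = 8, so x_9 = 13 + 256 + 952 + 672 = 1893.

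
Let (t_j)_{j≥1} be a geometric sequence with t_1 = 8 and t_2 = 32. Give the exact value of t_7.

32768

Common ratio r = 4.
t_j = 8·4^(j-1).
t_7 = 8·4^6 = 32768.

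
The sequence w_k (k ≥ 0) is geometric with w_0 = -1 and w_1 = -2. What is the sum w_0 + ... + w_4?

Common ratio r = 2.
w_k = (-1)·2^(k-0).
S = (-1)·(2^5 - 1)/(2 - 1) = (-1)·(32 - 1)/(1) = -31.

-31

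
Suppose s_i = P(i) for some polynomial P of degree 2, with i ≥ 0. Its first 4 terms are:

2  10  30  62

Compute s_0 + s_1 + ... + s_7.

1st diffs: 8, 20, 32.
2nd diffs: 12, 12 (constant).
Newton forward-difference form: s_i = 2 + 8·C(i,1) + 12·C(i,2).
Continuing: 106, 162, 230, 310.
Summing i = 0..7 (8 terms) gives 912.

912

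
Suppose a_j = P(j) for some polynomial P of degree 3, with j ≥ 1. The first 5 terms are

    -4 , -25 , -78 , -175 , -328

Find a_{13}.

-5008

1st diffs: -21, -53, -97, -153.
2nd diffs: -32, -44, -56.
3rd diffs: -12, -12 (constant).
So a_j = -2j^3 - 4j^2 + 5j - 3.
Evaluating at j = 13 gives a_{13} = -5008.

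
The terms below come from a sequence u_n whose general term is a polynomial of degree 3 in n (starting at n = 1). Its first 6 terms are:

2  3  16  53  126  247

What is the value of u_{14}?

1st diffs: 1, 13, 37, 73, 121.
2nd diffs: 12, 24, 36, 48.
3rd diffs: 12, 12, 12 (constant).
Newton forward-difference form: u_n = 2 + 1·C(n-1,1) + 12·C(n-1,2) + 12·C(n-1,3).
At n = 14: n-1 = 13, so u_{14} = 2 + 13 + 936 + 3432 = 4383.

4383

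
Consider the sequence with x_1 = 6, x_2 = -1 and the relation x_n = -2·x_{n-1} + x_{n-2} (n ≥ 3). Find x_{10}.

Step forward from the initial values:
x_3 = 8; x_4 = -17; x_5 = 42; x_6 = -101; x_7 = 244; x_8 = -589; x_9 = 1422; x_{10} = -3433.

-3433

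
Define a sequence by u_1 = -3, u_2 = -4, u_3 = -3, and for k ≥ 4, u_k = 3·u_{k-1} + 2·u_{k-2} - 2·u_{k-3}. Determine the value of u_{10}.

u_4 = -11  u_5 = -31  u_6 = -109  u_7 = -367  u_8 = -1257  u_9 = -4287  u_{10} = -14641.

-14641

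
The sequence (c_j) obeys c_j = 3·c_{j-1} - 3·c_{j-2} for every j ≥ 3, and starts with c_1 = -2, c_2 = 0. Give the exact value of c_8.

0

Step forward from the initial values:
c_3 = 6;  c_4 = 18;  c_5 = 36;  c_6 = 54;  c_7 = 54;  c_8 = 0.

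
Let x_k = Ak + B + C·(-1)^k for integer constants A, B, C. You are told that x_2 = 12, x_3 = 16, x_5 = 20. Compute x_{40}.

The three given values yield: 2A + B + C = 12; 3A + B - C = 16; 5A + B - C = 20.
Subtracting the first from the second: A - 2C = 4.
Subtracting the second from the third: 2A = 4.
Solving: C = -1, A = 2, then B = 9.
Therefore x_{40} = 80 + 9 + (-1)·1 = 88.

88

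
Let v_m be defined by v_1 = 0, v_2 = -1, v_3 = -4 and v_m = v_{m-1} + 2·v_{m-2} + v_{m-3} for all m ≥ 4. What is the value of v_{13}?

-6579

Compute successive terms:
v_4 = -6, v_5 = -15, v_6 = -31, v_7 = -67, v_8 = -144, v_9 = -309, v_{10} = -664, v_{11} = -1426, v_{12} = -3063, v_{13} = -6579.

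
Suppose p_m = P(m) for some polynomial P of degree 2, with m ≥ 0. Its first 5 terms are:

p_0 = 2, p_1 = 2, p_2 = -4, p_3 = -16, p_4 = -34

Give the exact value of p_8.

1st diffs: 0, -6, -12, -18.
2nd diffs: -6, -6, -6 (constant).
So p_m = -3m^2 + 3m + 2.
Evaluating at m = 8 gives p_8 = -166.

-166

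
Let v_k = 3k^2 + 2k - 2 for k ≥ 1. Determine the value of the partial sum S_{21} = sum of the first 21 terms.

Over k = 1..21: Σk = 231, Σk² = 3311.
Total = (3)·3311 + (2)·231 + (-2)·21 = 10353.

10353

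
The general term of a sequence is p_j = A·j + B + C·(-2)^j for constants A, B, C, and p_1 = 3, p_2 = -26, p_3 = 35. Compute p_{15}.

At j = 1, 2, 3: A + B - 2C = 3; 2A + B + 4C = -26; 3A + B - 8C = 35.
Subtracting the first from the second: A + 6C = -29.
Subtracting the second from the third: A - 12C = 61.
Solving: C = -5, A = 1, then B = -8.
Therefore p_{15} = 15 + (-8) + (-5)·(-32768) = 163847.

163847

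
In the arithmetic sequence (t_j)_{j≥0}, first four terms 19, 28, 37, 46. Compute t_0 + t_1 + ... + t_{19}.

Common difference d = 9.
t_j = 19 + (j - 0)·9.
t_{19} = 190; S = 20·(19 + 190)/2 = 2090.

2090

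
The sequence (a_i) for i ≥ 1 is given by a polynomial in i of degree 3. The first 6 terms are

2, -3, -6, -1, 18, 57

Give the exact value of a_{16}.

1st diffs: -5, -3, 5, 19, 39.
2nd diffs: 2, 8, 14, 20.
3rd diffs: 6, 6, 6 (constant).
Newton forward-difference form: a_i = 2 + (-5)·C(i-1,1) + 2·C(i-1,2) + 6·C(i-1,3).
At i = 16: i-1 = 15, so a_{16} = 2 - 75 + 210 + 2730 = 2867.

2867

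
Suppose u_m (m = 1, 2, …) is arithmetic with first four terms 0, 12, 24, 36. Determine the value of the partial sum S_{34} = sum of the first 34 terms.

6732

Common difference d = 12.
u_m = 0 + (m - 1)·12.
u_{34} = 396; S = 34·(0 + 396)/2 = 6732.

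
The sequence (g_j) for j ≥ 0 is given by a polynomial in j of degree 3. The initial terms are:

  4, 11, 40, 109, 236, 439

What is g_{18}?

1st diffs: 7, 29, 69, 127, 203.
2nd diffs: 22, 40, 58, 76.
3rd diffs: 18, 18, 18 (constant).
Newton forward-difference form: g_j = 4 + 7·C(j,1) + 22·C(j,2) + 18·C(j,3).
At j = 18: j = 18, so g_{18} = 4 + 126 + 3366 + 14688 = 18184.

18184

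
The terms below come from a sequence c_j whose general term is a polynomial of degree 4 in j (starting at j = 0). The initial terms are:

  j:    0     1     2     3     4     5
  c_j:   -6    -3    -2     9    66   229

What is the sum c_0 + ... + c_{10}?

14817

1st diffs: 3, 1, 11, 57, 163.
2nd diffs: -2, 10, 46, 106.
3rd diffs: 12, 36, 60.
4th diffs: 24, 24 (constant).
So c_j = j^4 - 4j^3 + 4j^2 + 2j - 6.
Continuing: …, 582, 1233, 2314, 3981, …, c_{10} = 6414.
Summing j = 0..10 (11 terms) gives 14817.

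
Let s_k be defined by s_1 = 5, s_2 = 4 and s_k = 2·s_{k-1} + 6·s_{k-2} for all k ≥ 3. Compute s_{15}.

s_3 = 38  s_4 = 100  s_5 = 428  …  s_{12} = 3494464  s_{13} = 12743360  s_{14} = 46453504  s_{15} = 169367168.

169367168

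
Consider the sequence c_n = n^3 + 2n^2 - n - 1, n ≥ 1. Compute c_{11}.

c_{11} = 1·11^3 + 2·11^2 - 1·11 - 1 = 1561.

1561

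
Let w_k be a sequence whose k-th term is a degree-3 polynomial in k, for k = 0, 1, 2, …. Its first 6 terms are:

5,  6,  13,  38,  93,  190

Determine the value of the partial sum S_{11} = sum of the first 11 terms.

5060

1st diffs: 1, 7, 25, 55, 97.
2nd diffs: 6, 18, 30, 42.
3rd diffs: 12, 12, 12 (constant).
Newton forward-difference form: w_k = 5 + 1·C(k,1) + 6·C(k,2) + 12·C(k,3).
Continuing: …, 341, 558, 853, 1238, …, w_{10} = 1725.
Summing k = 0..10 (11 terms) gives 5060.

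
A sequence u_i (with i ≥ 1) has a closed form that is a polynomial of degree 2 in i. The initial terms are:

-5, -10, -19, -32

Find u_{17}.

1st diffs: -5, -9, -13.
2nd diffs: -4, -4 (constant).
So u_i = -2i^2 + i - 4.
Evaluating at i = 17 gives u_{17} = -565.

-565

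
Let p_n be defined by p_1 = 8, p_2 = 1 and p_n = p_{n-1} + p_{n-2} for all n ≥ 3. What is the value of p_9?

125

Applying the relation repeatedly:
p_3 = 9, p_4 = 10, p_5 = 19, p_6 = 29, p_7 = 48, p_8 = 77, p_9 = 125.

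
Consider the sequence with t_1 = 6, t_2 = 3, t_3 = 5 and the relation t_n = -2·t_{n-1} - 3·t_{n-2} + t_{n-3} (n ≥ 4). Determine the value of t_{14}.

Compute successive terms:
t_4 = -13, t_5 = 14, t_6 = 16, …, t_{11} = 1151, t_{12} = -802, t_{13} = -2350, t_{14} = 8257.

8257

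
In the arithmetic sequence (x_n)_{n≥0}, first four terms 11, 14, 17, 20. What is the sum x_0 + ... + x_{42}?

3182

Common difference d = 3.
x_n = 11 + (n - 0)·3.
x_{42} = 137; S = 43·(11 + 137)/2 = 3182.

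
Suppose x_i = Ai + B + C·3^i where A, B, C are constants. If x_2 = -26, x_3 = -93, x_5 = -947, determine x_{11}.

-708533

Plug in i = 2, 3, 5: 2A + B + 9C = -26; 3A + B + 27C = -93; 5A + B + 243C = -947.
Subtracting the first from the second: A + 18C = -67.
Subtracting the second from the third: 2A + 216C = -854.
Solving: C = -4, A = 5, then B = 0.
Therefore x_{11} = 55 + 0 + (-4)·177147 = -708533.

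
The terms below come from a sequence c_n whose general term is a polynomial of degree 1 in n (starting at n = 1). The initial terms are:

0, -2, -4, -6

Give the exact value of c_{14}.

1st diffs: -2, -2, -2 (constant).
So c_n = -2n + 2.
Evaluating at n = 14 gives c_{14} = -26.

-26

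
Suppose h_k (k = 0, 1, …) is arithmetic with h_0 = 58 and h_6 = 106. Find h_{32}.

Common difference d = (106 - 58) / (6 - 0) = 8.
h_k = 58 + (k - 0)·8.
h_{32} = 58 + 32·8 = 314.

314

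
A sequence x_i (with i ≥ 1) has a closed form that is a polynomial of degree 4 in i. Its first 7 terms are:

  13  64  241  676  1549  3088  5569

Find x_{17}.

177229

1st diffs: 51, 177, 435, 873, 1539, 2481.
2nd diffs: 126, 258, 438, 666, 942.
3rd diffs: 132, 180, 228, 276.
4th diffs: 48, 48, 48 (constant).
So x_i = 2i^4 + 2i^3 + i^2 + 4i + 4.
Evaluating at i = 17 gives x_{17} = 177229.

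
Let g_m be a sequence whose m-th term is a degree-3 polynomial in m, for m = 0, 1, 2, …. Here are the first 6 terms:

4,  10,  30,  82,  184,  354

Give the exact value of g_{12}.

4960

1st diffs: 6, 20, 52, 102, 170.
2nd diffs: 14, 32, 50, 68.
3rd diffs: 18, 18, 18 (constant).
Newton forward-difference form: g_m = 4 + 6·C(m,1) + 14·C(m,2) + 18·C(m,3).
At m = 12: m = 12, so g_{12} = 4 + 72 + 924 + 3960 = 4960.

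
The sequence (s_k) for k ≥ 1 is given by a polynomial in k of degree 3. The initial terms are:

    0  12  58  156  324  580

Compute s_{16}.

11940

1st diffs: 12, 46, 98, 168, 256.
2nd diffs: 34, 52, 70, 88.
3rd diffs: 18, 18, 18 (constant).
So s_k = 3k^3 - k^2 - 6k + 4.
Evaluating at k = 16 gives s_{16} = 11940.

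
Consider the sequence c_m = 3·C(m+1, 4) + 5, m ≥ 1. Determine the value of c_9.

C(10, 4) = 210, so c_9 = 635.

635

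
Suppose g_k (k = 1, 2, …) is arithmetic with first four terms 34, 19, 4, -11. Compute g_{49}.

Common difference d = -15.
g_k = 34 + (k - 1)·(-15).
g_{49} = 34 + 48·(-15) = -686.

-686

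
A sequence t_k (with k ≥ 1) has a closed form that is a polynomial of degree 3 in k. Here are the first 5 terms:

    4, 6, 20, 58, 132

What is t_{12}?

2666

1st diffs: 2, 14, 38, 74.
2nd diffs: 12, 24, 36.
3rd diffs: 12, 12 (constant).
Newton forward-difference form: t_k = 4 + 2·C(k-1,1) + 12·C(k-1,2) + 12·C(k-1,3).
At k = 12: k-1 = 11, so t_{12} = 4 + 22 + 660 + 1980 = 2666.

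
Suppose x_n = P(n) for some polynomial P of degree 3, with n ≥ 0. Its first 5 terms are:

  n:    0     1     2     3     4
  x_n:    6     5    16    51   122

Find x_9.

1437

1st diffs: -1, 11, 35, 71.
2nd diffs: 12, 24, 36.
3rd diffs: 12, 12 (constant).
Newton forward-difference form: x_n = 6 + (-1)·C(n,1) + 12·C(n,2) + 12·C(n,3).
At n = 9: n = 9, so x_9 = 6 - 9 + 432 + 1008 = 1437.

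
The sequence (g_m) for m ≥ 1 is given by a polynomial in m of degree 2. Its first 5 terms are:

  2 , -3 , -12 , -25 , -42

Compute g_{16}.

1st diffs: -5, -9, -13, -17.
2nd diffs: -4, -4, -4 (constant).
Newton forward-difference form: g_m = 2 + (-5)·C(m-1,1) + (-4)·C(m-1,2).
At m = 16: m-1 = 15, so g_{16} = 2 - 75 - 420 = -493.

-493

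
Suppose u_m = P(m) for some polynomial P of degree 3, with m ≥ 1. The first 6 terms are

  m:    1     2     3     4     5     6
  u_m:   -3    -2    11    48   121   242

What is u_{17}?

1st diffs: 1, 13, 37, 73, 121.
2nd diffs: 12, 24, 36, 48.
3rd diffs: 12, 12, 12 (constant).
Newton forward-difference form: u_m = -3 + 1·C(m-1,1) + 12·C(m-1,2) + 12·C(m-1,3).
At m = 17: m-1 = 16, so u_{17} = -3 + 16 + 1440 + 6720 = 8173.

8173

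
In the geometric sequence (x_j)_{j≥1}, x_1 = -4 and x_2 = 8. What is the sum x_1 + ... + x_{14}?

Common ratio r = -2.
x_j = (-4)·(-2)^(j-1).
S = (-4)·((-2)^14 - 1)/(-2 - 1) = (-4)·(16384 - 1)/(-3) = 21844.

21844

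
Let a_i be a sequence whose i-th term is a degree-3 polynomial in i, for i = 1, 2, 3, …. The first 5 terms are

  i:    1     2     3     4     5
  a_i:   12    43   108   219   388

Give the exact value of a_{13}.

1st diffs: 31, 65, 111, 169.
2nd diffs: 34, 46, 58.
3rd diffs: 12, 12 (constant).
So a_i = 2i^3 + 5i^2 + 2i + 3.
Evaluating at i = 13 gives a_{13} = 5268.

5268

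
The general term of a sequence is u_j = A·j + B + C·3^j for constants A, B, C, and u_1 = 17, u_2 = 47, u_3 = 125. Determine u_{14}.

The three given values yield: A + B + 3C = 17; 2A + B + 9C = 47; 3A + B + 27C = 125.
Subtracting the first from the second: A + 6C = 30.
Subtracting the second from the third: A + 18C = 78.
Solving: C = 4, A = 6, then B = -1.
Therefore u_{14} = 84 + (-1) + 4·4782969 = 19131959.

19131959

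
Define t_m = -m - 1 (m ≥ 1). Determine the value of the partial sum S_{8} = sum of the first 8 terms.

-44

Over m = 1..8: Σm = 36.
Total = (-1)·36 + (-1)·8 = -44.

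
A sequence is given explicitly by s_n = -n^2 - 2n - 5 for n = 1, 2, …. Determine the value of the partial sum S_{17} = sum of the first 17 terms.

Over n = 1..17: Σn = 153, Σn² = 1785.
Total = (-1)·1785 + (-2)·153 + (-5)·17 = -2176.

-2176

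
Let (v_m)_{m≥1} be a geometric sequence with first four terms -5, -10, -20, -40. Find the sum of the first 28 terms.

-1342177275

Common ratio r = 2.
v_m = (-5)·2^(m-1).
S = (-5)·(2^28 - 1)/(2 - 1) = (-5)·(268435456 - 1)/(1) = -1342177275.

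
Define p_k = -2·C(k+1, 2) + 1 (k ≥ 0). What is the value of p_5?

-29

C(6, 2) = 15, so p_5 = -29.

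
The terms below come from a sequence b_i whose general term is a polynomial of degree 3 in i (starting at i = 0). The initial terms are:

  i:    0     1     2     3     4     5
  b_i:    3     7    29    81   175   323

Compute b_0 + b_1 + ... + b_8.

3195

1st diffs: 4, 22, 52, 94, 148.
2nd diffs: 18, 30, 42, 54.
3rd diffs: 12, 12, 12 (constant).
Newton forward-difference form: b_i = 3 + 4·C(i,1) + 18·C(i,2) + 12·C(i,3).
Continuing: 537, 829, 1211.
Summing i = 0..8 (9 terms) gives 3195.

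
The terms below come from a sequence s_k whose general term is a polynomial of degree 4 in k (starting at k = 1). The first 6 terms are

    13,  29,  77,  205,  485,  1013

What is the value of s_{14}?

33605

1st diffs: 16, 48, 128, 280, 528.
2nd diffs: 32, 80, 152, 248.
3rd diffs: 48, 72, 96.
4th diffs: 24, 24 (constant).
Newton forward-difference form: s_k = 13 + 16·C(k-1,1) + 32·C(k-1,2) + 48·C(k-1,3) + 24·C(k-1,4).
At k = 14: k-1 = 13, so s_{14} = 13 + 208 + 2496 + 13728 + 17160 = 33605.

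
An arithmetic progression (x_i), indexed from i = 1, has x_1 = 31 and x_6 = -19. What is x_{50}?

Common difference d = (-19 - 31) / (6 - 1) = -10.
x_i = 31 + (i - 1)·(-10).
x_{50} = 31 + 49·(-10) = -459.

-459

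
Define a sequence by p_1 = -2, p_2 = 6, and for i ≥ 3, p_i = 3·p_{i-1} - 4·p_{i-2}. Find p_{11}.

4442

Step forward from the initial values:
p_3 = 26; p_4 = 54; p_5 = 58; p_6 = -42; p_7 = -358; p_8 = -906; p_9 = -1286; p_{10} = -234; p_{11} = 4442.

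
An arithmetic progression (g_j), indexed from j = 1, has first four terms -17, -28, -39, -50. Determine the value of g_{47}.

-523

Common difference d = -11.
g_j = -17 + (j - 1)·(-11).
g_{47} = -17 + 46·(-11) = -523.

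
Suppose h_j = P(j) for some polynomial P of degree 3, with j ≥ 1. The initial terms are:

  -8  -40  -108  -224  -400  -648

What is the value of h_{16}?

1st diffs: -32, -68, -116, -176, -248.
2nd diffs: -36, -48, -60, -72.
3rd diffs: -12, -12, -12 (constant).
Newton forward-difference form: h_j = -8 + (-32)·C(j-1,1) + (-36)·C(j-1,2) + (-12)·C(j-1,3).
At j = 16: j-1 = 15, so h_{16} = -8 - 480 - 3780 - 5460 = -9728.

-9728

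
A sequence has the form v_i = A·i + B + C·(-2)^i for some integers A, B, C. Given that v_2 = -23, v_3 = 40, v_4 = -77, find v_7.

652

Plug in i = 2, 3, 4: 2A + B + 4C = -23; 3A + B - 8C = 40; 4A + B + 16C = -77.
Subtracting the first from the second: A - 12C = 63.
Subtracting the second from the third: A + 24C = -117.
Solving: C = -5, A = 3, then B = -9.
Hence v_7 = 3·7 + (-9) + (-5)·(-128) = 652.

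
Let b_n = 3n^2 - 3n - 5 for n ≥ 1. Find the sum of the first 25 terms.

Over n = 1..25: Σn = 325, Σn² = 5525.
Total = (3)·5525 + (-3)·325 + (-5)·25 = 15475.

15475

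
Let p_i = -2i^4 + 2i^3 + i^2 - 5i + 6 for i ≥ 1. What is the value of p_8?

-7138

p_8 = -2·8^4 + 2·8^3 + 1·8^2 - 5·8 + 6 = -7138.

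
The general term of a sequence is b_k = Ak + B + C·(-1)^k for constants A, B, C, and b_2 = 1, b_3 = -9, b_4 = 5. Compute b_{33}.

51

Write the equations: 2A + B + C = 1; 3A + B - C = -9; 4A + B + C = 5.
Subtracting the first from the second: A - 2C = -10.
Subtracting the second from the third: A + 2C = 14.
Solving: C = 6, A = 2, then B = -9.
Hence b_{33} = 2·33 + (-9) + 6·(-1) = 51.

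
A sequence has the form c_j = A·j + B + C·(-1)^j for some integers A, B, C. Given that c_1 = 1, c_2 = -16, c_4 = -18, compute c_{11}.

-9

The three given values yield: A + B - C = 1; 2A + B + C = -16; 4A + B + C = -18.
Subtracting the first from the second: A + 2C = -17.
Subtracting the second from the third: 2A = -2.
Solving: C = -8, A = -1, then B = -6.
Hence c_{11} = -1·11 + (-6) + (-8)·(-1) = -9.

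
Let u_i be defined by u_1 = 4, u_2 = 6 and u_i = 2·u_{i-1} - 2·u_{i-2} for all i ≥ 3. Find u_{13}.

Compute successive terms:
u_3 = 4; u_4 = -4; u_5 = -16; …; u_{10} = 96; u_{11} = 64; u_{12} = -64; u_{13} = -256.

-256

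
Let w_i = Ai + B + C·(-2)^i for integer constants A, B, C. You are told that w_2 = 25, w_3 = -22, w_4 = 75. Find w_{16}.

262167

Write the equations: 2A + B + 4C = 25; 3A + B - 8C = -22; 4A + B + 16C = 75.
Subtracting the first from the second: A - 12C = -47.
Subtracting the second from the third: A + 24C = 97.
Solving: C = 4, A = 1, then B = 7.
So w_i = 1·i + 7 + 4·(-2)^i; at i=16 this is 262167.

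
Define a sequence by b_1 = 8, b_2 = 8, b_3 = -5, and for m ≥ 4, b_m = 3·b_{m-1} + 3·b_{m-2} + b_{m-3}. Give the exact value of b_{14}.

Step forward from the initial values:
b_4 = 17  b_5 = 44  b_6 = 178  …  b_{11} = 149615  b_{12} = 575617  b_{13} = 2214584  b_{14} = 8520218.

8520218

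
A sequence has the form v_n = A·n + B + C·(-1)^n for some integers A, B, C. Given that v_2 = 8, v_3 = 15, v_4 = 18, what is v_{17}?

85

Write the equations: 2A + B + C = 8; 3A + B - C = 15; 4A + B + C = 18.
Subtracting the first from the second: A - 2C = 7.
Subtracting the second from the third: A + 2C = 3.
Solving: C = -1, A = 5, then B = -1.
So v_n = 5·n + (-1) + (-1)·(-1)^n; at n=17 this is 85.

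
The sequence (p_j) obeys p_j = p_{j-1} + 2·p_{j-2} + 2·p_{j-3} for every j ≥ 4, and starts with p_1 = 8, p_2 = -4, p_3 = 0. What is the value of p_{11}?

Compute successive terms:
p_4 = 8;  p_5 = 0;  p_6 = 16;  p_7 = 32;  p_8 = 64;  p_9 = 160;  p_{10} = 352;  p_{11} = 800.

800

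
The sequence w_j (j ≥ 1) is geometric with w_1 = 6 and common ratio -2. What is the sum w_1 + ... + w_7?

w_j = 6·(-2)^(j-1).
S = 6·((-2)^7 - 1)/(-2 - 1) = 6·(-128 - 1)/(-3) = 258.

258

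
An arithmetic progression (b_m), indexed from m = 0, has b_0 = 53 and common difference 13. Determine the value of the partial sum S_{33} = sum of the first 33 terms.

8613

b_m = 53 + (m - 0)·13.
b_{32} = 469; S = 33·(53 + 469)/2 = 8613.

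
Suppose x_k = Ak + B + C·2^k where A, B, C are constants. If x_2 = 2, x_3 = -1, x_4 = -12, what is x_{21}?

-4194199

Write the equations: 2A + B + 4C = 2; 3A + B + 8C = -1; 4A + B + 16C = -12.
Subtracting the first from the second: A + 4C = -3.
Subtracting the second from the third: A + 8C = -11.
Solving: C = -2, A = 5, then B = 0.
Hence x_{21} = 5·21 + 0 + (-2)·2097152 = -4194199.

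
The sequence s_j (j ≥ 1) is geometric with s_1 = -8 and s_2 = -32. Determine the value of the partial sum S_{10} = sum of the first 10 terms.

-2796200

Common ratio r = 4.
s_j = (-8)·4^(j-1).
S = (-8)·(4^10 - 1)/(4 - 1) = (-8)·(1048576 - 1)/(3) = -2796200.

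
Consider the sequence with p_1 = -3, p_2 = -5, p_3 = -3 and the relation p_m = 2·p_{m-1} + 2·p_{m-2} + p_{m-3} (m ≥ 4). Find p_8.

-1117

p_4 = -19;  p_5 = -49;  p_6 = -139;  p_7 = -395;  p_8 = -1117.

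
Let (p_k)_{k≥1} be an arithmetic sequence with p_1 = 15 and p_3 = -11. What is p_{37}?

Common difference d = (-11 - 15) / (3 - 1) = -13.
p_k = 15 + (k - 1)·(-13).
p_{37} = 15 + 36·(-13) = -453.

-453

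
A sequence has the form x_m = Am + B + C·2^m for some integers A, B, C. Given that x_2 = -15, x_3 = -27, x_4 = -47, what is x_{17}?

-262211

The three given values yield: 2A + B + 4C = -15; 3A + B + 8C = -27; 4A + B + 16C = -47.
Subtracting the first from the second: A + 4C = -12.
Subtracting the second from the third: A + 8C = -20.
Solving: C = -2, A = -4, then B = 1.
Therefore x_{17} = -68 + 1 + (-2)·131072 = -262211.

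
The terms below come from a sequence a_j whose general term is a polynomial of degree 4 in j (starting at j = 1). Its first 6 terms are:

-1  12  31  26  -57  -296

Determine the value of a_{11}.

-8241

1st diffs: 13, 19, -5, -83, -239.
2nd diffs: 6, -24, -78, -156.
3rd diffs: -30, -54, -78.
4th diffs: -24, -24 (constant).
Newton forward-difference form: a_j = -1 + 13·C(j-1,1) + 6·C(j-1,2) + (-30)·C(j-1,3) + (-24)·C(j-1,4).
At j = 11: j-1 = 10, so a_{11} = -1 + 130 + 270 - 3600 - 5040 = -8241.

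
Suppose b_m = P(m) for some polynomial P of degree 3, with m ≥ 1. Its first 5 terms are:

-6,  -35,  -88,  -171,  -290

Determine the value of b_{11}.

-2096

1st diffs: -29, -53, -83, -119.
2nd diffs: -24, -30, -36.
3rd diffs: -6, -6 (constant).
So b_m = -m^3 - 6m^2 - 4m + 5.
Evaluating at m = 11 gives b_{11} = -2096.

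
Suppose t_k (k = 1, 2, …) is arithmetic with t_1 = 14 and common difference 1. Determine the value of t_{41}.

t_k = 14 + (k - 1)·1.
t_{41} = 14 + 40·1 = 54.

54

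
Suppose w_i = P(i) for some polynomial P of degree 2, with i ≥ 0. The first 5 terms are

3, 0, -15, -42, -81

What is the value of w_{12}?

-825

1st diffs: -3, -15, -27, -39.
2nd diffs: -12, -12, -12 (constant).
Newton forward-difference form: w_i = 3 + (-3)·C(i,1) + (-12)·C(i,2).
At i = 12: i = 12, so w_{12} = 3 - 36 - 792 = -825.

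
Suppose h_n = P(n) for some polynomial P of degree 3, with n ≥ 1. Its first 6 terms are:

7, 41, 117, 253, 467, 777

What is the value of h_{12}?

5661

1st diffs: 34, 76, 136, 214, 310.
2nd diffs: 42, 60, 78, 96.
3rd diffs: 18, 18, 18 (constant).
Newton forward-difference form: h_n = 7 + 34·C(n-1,1) + 42·C(n-1,2) + 18·C(n-1,3).
At n = 12: n-1 = 11, so h_{12} = 7 + 374 + 2310 + 2970 = 5661.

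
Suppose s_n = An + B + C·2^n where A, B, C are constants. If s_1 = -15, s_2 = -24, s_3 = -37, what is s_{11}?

Write the equations: A + B + 2C = -15; 2A + B + 4C = -24; 3A + B + 8C = -37.
Subtracting the first from the second: A + 2C = -9.
Subtracting the second from the third: A + 4C = -13.
Solving: C = -2, A = -5, then B = -6.
Hence s_{11} = -5·11 + (-6) + (-2)·2048 = -4157.

-4157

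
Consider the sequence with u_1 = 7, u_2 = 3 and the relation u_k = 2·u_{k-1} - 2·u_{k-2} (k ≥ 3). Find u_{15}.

u_3 = -8; u_4 = -22; u_5 = -28; …; u_{12} = -352; u_{13} = -448; u_{14} = -192; u_{15} = 512.

512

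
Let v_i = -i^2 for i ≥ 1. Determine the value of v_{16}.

v_{16} = -1·16^2 = -256.

-256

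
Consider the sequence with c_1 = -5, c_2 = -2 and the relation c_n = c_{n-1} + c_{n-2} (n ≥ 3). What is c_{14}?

-1186

Compute successive terms:
c_3 = -7  c_4 = -9  c_5 = -16  …  c_{11} = -280  c_{12} = -453  c_{13} = -733  c_{14} = -1186.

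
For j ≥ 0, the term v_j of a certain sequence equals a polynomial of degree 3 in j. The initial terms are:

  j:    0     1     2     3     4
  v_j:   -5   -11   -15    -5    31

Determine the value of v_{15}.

1st diffs: -6, -4, 10, 36.
2nd diffs: 2, 14, 26.
3rd diffs: 12, 12 (constant).
Newton forward-difference form: v_j = -5 + (-6)·C(j,1) + 2·C(j,2) + 12·C(j,3).
At j = 15: j = 15, so v_{15} = -5 - 90 + 210 + 5460 = 5575.

5575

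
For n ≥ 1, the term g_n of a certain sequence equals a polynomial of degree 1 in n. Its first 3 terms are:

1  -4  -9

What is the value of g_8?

1st diffs: -5, -5 (constant).
So g_n = -5n + 6.
Evaluating at n = 8 gives g_8 = -34.

-34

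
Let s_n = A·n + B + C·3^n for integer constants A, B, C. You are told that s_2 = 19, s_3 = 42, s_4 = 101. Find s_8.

Plug in n = 2, 3, 4: 2A + B + 9C = 19; 3A + B + 27C = 42; 4A + B + 81C = 101.
Subtracting the first from the second: A + 18C = 23.
Subtracting the second from the third: A + 54C = 59.
Solving: C = 1, A = 5, then B = 0.
Hence s_8 = 5·8 + 0 + 1·6561 = 6601.

6601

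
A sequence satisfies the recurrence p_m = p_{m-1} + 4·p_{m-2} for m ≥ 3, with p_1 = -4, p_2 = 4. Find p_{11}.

-6924

p_3 = -12, p_4 = 4, p_5 = -44, p_6 = -28, p_7 = -204, p_8 = -316, p_9 = -1132, p_{10} = -2396, p_{11} = -6924.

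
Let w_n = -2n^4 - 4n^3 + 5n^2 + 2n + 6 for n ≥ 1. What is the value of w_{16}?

-146138

w_{16} = -2·16^4 - 4·16^3 + 5·16^2 + 2·16 + 6 = -146138.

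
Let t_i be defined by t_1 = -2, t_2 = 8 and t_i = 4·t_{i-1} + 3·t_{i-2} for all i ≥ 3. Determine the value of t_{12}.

Step forward from the initial values:
t_3 = 26, t_4 = 128, t_5 = 590, t_6 = 2744, t_7 = 12746, t_8 = 59216, t_9 = 275102, t_{10} = 1278056, t_{11} = 5937530, t_{12} = 27584288.

27584288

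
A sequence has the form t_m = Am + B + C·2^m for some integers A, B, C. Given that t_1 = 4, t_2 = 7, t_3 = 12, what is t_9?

Write the equations: A + B + 2C = 4; 2A + B + 4C = 7; 3A + B + 8C = 12.
Subtracting the first from the second: A + 2C = 3.
Subtracting the second from the third: A + 4C = 5.
Solving: C = 1, A = 1, then B = 1.
Hence t_9 = 1·9 + 1 + 1·512 = 522.

522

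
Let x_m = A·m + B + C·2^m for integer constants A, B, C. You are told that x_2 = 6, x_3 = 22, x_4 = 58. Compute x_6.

290

Plug in m = 2, 3, 4: 2A + B + 4C = 6; 3A + B + 8C = 22; 4A + B + 16C = 58.
Subtracting the first from the second: A + 4C = 16.
Subtracting the second from the third: A + 8C = 36.
Solving: C = 5, A = -4, then B = -6.
So x_m = -4·m + (-6) + 5·2^m; at m=6 this is 290.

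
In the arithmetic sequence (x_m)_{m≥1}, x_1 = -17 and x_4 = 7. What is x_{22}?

Common difference d = (7 - (-17)) / (4 - 1) = 8.
x_m = -17 + (m - 1)·8.
x_{22} = -17 + 21·8 = 151.

151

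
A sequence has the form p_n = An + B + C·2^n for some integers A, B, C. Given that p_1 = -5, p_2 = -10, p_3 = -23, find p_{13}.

The three given values yield: A + B + 2C = -5; 2A + B + 4C = -10; 3A + B + 8C = -23.
Subtracting the first from the second: A + 2C = -5.
Subtracting the second from the third: A + 4C = -13.
Solving: C = -4, A = 3, then B = 0.
Therefore p_{13} = 39 + 0 + (-4)·8192 = -32729.

-32729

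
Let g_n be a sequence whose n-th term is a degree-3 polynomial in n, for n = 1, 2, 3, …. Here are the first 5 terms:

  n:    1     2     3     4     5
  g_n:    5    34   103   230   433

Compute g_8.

1678

1st diffs: 29, 69, 127, 203.
2nd diffs: 40, 58, 76.
3rd diffs: 18, 18 (constant).
Newton forward-difference form: g_n = 5 + 29·C(n-1,1) + 40·C(n-1,2) + 18·C(n-1,3).
At n = 8: n-1 = 7, so g_8 = 5 + 203 + 840 + 630 = 1678.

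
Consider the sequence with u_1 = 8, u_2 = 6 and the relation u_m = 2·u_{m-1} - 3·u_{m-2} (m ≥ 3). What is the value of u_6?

Compute successive terms:
u_3 = -12;  u_4 = -42;  u_5 = -48;  u_6 = 30.

30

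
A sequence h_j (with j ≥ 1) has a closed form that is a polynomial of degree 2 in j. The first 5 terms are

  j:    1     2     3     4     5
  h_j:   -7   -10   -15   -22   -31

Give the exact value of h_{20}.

-406

1st diffs: -3, -5, -7, -9.
2nd diffs: -2, -2, -2 (constant).
So h_j = -j^2 - 6.
Evaluating at j = 20 gives h_{20} = -406.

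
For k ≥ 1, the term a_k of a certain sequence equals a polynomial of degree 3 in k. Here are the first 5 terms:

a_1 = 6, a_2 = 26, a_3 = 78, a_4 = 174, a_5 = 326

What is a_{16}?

1st diffs: 20, 52, 96, 152.
2nd diffs: 32, 44, 56.
3rd diffs: 12, 12 (constant).
Newton forward-difference form: a_k = 6 + 20·C(k-1,1) + 32·C(k-1,2) + 12·C(k-1,3).
At k = 16: k-1 = 15, so a_{16} = 6 + 300 + 3360 + 5460 = 9126.

9126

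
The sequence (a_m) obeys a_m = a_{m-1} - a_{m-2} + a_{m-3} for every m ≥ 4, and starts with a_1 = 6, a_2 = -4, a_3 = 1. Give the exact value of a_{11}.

1

Step forward from the initial values:
a_4 = 11;  a_5 = 6;  a_6 = -4;  a_7 = 1;  a_8 = 11;  a_9 = 6;  a_{10} = -4;  a_{11} = 1.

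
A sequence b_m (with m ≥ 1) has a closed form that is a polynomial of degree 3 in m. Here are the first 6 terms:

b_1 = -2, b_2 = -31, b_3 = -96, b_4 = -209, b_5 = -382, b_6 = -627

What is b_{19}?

-15824

1st diffs: -29, -65, -113, -173, -245.
2nd diffs: -36, -48, -60, -72.
3rd diffs: -12, -12, -12 (constant).
So b_m = -2m^3 - 6m^2 + 3m + 3.
Evaluating at m = 19 gives b_{19} = -15824.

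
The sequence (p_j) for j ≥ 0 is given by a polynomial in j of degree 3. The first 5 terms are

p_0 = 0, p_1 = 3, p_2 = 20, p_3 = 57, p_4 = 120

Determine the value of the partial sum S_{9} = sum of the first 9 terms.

1st diffs: 3, 17, 37, 63.
2nd diffs: 14, 20, 26.
3rd diffs: 6, 6 (constant).
Newton forward-difference form: p_j = 3·C(j,1) + 14·C(j,2) + 6·C(j,3).
Continuing: 215, 348, 525, 752.
Summing j = 0..8 (9 terms) gives 2040.

2040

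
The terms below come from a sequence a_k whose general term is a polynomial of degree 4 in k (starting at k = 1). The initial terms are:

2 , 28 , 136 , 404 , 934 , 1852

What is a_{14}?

1st diffs: 26, 108, 268, 530, 918.
2nd diffs: 82, 160, 262, 388.
3rd diffs: 78, 102, 126.
4th diffs: 24, 24 (constant).
So a_k = k^4 + 3k^3 - 2k^2 - 4k + 4.
Evaluating at k = 14 gives a_{14} = 46204.

46204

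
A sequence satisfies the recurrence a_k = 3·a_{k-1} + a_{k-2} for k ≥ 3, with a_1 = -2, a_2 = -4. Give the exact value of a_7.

Step forward from the initial values:
a_3 = -14  a_4 = -46  a_5 = -152  a_6 = -502  a_7 = -1658.

-1658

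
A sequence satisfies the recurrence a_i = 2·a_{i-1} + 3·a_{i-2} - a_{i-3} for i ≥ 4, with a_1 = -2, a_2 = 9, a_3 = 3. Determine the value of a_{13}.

410110

Iterate the recurrence:
a_4 = 35; a_5 = 70; a_6 = 242; a_7 = 659; a_8 = 1974; a_9 = 5683; a_{10} = 16629; a_{11} = 48333; a_{12} = 140870; a_{13} = 410110.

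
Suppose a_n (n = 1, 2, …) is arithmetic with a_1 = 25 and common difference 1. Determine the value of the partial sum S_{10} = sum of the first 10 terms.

295

a_n = 25 + (n - 1)·1.
a_{10} = 34; S = 10·(25 + 34)/2 = 295.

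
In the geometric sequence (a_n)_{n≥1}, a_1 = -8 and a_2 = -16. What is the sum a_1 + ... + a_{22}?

Common ratio r = 2.
a_n = (-8)·2^(n-1).
S = (-8)·(2^22 - 1)/(2 - 1) = (-8)·(4194304 - 1)/(1) = -33554424.

-33554424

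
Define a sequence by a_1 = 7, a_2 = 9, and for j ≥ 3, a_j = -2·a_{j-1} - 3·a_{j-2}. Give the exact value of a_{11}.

Iterate the recurrence:
a_3 = -39, a_4 = 51, a_5 = 15, a_6 = -183, a_7 = 321, a_8 = -93, a_9 = -777, a_{10} = 1833, a_{11} = -1335.

-1335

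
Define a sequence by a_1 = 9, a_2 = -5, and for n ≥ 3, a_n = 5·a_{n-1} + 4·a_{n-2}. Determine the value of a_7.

Step forward from the initial values:
a_3 = 11; a_4 = 35; a_5 = 219; a_6 = 1235; a_7 = 7051.

7051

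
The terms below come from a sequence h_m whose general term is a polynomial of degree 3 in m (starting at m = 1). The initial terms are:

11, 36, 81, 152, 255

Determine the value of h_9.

1107

1st diffs: 25, 45, 71, 103.
2nd diffs: 20, 26, 32.
3rd diffs: 6, 6 (constant).
So h_m = m^3 + 4m^2 + 6m.
Evaluating at m = 9 gives h_9 = 1107.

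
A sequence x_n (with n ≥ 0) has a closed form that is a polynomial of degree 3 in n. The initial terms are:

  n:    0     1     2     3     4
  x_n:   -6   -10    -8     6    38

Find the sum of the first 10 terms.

1740

1st diffs: -4, 2, 14, 32.
2nd diffs: 6, 12, 18.
3rd diffs: 6, 6 (constant).
Newton forward-difference form: x_n = -6 + (-4)·C(n,1) + 6·C(n,2) + 6·C(n,3).
Continuing: …, 94, 180, 302, 466, …, x_9 = 678.
Summing n = 0..9 (10 terms) gives 1740.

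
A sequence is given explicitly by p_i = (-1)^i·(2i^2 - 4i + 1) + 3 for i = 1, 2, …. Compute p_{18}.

580

(-1)^18 = 1; 2i^2 - 4i + 1 at i=18 is 577; so p_{18} = 580.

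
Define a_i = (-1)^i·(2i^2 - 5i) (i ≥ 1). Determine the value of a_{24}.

1032

(-1)^24 = 1; 2i^2 - 5i at i=24 is 1032; so a_{24} = 1032.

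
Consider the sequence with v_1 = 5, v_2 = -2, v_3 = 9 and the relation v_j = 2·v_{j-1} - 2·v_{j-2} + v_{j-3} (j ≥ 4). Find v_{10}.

Iterate the recurrence:
v_4 = 27;  v_5 = 34;  v_6 = 23;  v_7 = 5;  v_8 = -2;  v_9 = 9;  v_{10} = 27.

27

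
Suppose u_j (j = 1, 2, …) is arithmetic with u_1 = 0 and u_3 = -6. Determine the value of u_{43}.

-126

Common difference d = (-6 - 0) / (3 - 1) = -3.
u_j = 0 + (j - 1)·(-3).
u_{43} = 0 + 42·(-3) = -126.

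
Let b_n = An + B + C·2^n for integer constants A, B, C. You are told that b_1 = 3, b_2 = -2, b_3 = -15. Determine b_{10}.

Plug in n = 1, 2, 3: A + B + 2C = 3; 2A + B + 4C = -2; 3A + B + 8C = -15.
Subtracting the first from the second: A + 2C = -5.
Subtracting the second from the third: A + 4C = -13.
Solving: C = -4, A = 3, then B = 8.
Hence b_{10} = 3·10 + 8 + (-4)·1024 = -4058.

-4058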